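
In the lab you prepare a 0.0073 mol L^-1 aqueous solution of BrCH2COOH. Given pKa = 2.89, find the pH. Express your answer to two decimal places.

pH = 2.60

BrCH2COOH ⇌ BrCH2COO- + H+
Ka = 10^(−2.89) = 1.29 × 10^-3
Ka = x²/(0.0073 − x) = 1.29 × 10^-3
Here C₀/Ka ≈ 5.66, so the small-x approximation fails. Use the quadratic:
x = [−0.00129 + √(0.00129² + 3.77e-05)]/2 = 2.49 × 10^-3 M
pH = −log(2.49 × 10^-3) = 2.60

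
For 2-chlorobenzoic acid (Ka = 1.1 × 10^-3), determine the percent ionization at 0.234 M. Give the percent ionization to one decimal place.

6.6%

ClC6H4COOH ⇌ ClC6H4COO- + H+; let x = [H+] at equilibrium.
Ka = x²/(C₀ − x); solving the quadratic gives x = 1.55 × 10^-2 M.
% ionization = x/C₀ × 100% = 1.55 × 10^-2/0.234 × 100% = 6.6%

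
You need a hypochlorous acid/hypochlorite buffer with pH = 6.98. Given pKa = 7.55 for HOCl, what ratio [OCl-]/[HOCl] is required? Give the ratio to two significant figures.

pH = pKa + log(r) ⇒ log(r) = 6.98 − 7.55 = -0.57
r = [OCl-]/[HOCl] = 10^(-0.57) = 0.269

ratio = 0.27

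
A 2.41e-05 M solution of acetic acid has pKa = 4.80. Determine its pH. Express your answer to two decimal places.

pH = 4.88

CH3COOH ⇌ CH3COO- + H+
Ka = 10^(−4.80) = 1.58 × 10^-5
From the ICE table, Ka = x²/(2.41e-05 − x) = 1.58 × 10^-5.
The 5% rule fails; solving x² + Ka·x − Ka·C₀ = 0 exactly:
x = (−Ka + √(Ka² + 4·Ka·C₀))/2 = 1.32 × 10^-5 M
pH = −log(1.32 × 10^-5) = 4.88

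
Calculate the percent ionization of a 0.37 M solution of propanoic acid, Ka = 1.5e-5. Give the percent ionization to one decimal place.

0.6%

CH3CH2COOH ⇌ CH3CH2COO- + H+; let x = [H+] at equilibrium.
x ≈ √(Ka·C₀) = √(1.5 × 10^-5 × 0.37) = 2.36 × 10^-3 M
Fraction ionized = 2.36 × 10^-3 / 0.37 = 0.0064 → 0.6%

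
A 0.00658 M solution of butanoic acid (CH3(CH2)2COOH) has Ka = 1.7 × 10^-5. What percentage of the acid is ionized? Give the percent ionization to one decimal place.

CH3(CH2)2COOH ⇌ CH3(CH2)2COO- + H+; let x = [H+] at equilibrium.
Solve x² + 1.7e-05x − 1.12e-07 = 0 → x = 3.26 × 10^-4 M
% ionization = x/C₀ × 100% = 3.26 × 10^-4/0.00658 × 100% = 5.0%

5.0%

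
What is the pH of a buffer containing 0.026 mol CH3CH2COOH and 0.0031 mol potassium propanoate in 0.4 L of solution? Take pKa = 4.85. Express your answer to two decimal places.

Using pH = pKa + log([base]/[acid]) with [base]/[acid] = 0.0031/0.026:
pH = 4.85 + (-0.924) = 3.93

pH = 3.93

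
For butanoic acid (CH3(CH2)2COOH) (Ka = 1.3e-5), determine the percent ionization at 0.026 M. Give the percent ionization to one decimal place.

2.2%

CH3(CH2)2COOH ⇌ CH3(CH2)2COO- + H+; let x = [H+] at equilibrium.
x ≈ √(Ka·C₀) = √(1.3 × 10^-5 × 0.026) = 5.81 × 10^-4 M
% ionization = x/C₀ × 100% = 5.81 × 10^-4/0.026 × 100% = 2.2%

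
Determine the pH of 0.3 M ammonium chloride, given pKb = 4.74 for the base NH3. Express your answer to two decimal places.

NH4+ is the conjugate acid of the weak base NH3.
Kb = 10^(−4.74) = 1.82 × 10^-5
Ka = Kw/Kb = 1.0×10^-14 / 1.82 × 10^-5 = 5.49 × 10^-10
Let x = [H+] at equilibrium. Ka = x²/(0.3 − x).
Neglecting x in the denominator: x = √(5.49 × 10^-10 × 0.3) = 1.28 × 10^-5 M
(x/C₀ = 0.0043% < 5%, so the approximation holds.)
pH = −log(1.28 × 10^-5) = 4.89

pH = 4.89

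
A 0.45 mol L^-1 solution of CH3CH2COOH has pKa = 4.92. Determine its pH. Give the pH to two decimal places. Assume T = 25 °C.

CH3CH2COOH ⇌ CH3CH2COO- + H+
Ka = 10^(−4.92) = 1.20 × 10^-5
Ka = x²/(0.45 − x) = 1.20 × 10^-5
Neglecting x in the denominator: x = √(1.20 × 10^-5 × 0.45) = 2.32 × 10^-3 M
(x/C₀ = 0.52% < 5%, so the approximation holds.)
pH = −log[H+] = −log(2.32 × 10^-3) = 2.63

pH = 2.63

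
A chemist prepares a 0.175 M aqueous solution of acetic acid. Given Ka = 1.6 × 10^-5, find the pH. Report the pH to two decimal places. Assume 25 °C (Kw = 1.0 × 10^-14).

CH3COOH ⇌ CH3COO- + H+
Ka = x²/(0.175 − x) = 1.6 × 10^-5
Neglecting x in the denominator: x = √(1.6 × 10^-5 × 0.175) = 1.67 × 10^-3 M
Check: 0.96% ionized — well under 5%, approximation valid.
pH = −log(1.67 × 10^-3) = 2.78

pH = 2.78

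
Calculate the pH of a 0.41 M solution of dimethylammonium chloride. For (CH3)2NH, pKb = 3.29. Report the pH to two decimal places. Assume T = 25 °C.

(CH3)2NH2+ is the conjugate acid of the weak base (CH3)2NH.
Kb = 10^(−3.29) = 5.13 × 10^-4
Ka = Kw/Kb = 1.0×10^-14 / 5.13 × 10^-4 = 1.95 × 10^-11
From the ICE table, Ka = [H+]²/(0.41 − [H+]) = 1.95 × 10^-11.
Since Ka ≪ C₀, [H+] ≈ √(Ka·C₀) = 2.83 × 10^-6 M.
pH = −log[H+] = −log(2.83 × 10^-6) = 5.55

pH = 5.55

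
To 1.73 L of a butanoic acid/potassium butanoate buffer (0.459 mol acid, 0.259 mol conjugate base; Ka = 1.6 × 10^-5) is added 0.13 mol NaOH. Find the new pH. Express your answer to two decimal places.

After neutralization: n(CH3(CH2)2COOH) = 0.329 mol, n(CH3(CH2)2COO-) = 0.389 mol.
pKa = −log(1.6 × 10^-5) = 4.796
pH = pKa + log(n_CH3(CH2)2COO-/n_CH3(CH2)2COOH) = 4.796 + log(0.389/0.329) = 4.796 + (+0.073)

pH = 4.87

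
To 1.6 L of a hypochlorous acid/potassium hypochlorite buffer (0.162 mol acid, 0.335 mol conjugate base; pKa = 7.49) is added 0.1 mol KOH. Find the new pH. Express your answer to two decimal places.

pH = 8.34

OH- converts HOCl to OCl-: HOCl → 0.062 mol, OCl- → 0.435 mol.
pH = pKa + log(n_OCl-/n_HOCl) = 7.49 + log(0.435/0.062) = 7.49 + (+0.846)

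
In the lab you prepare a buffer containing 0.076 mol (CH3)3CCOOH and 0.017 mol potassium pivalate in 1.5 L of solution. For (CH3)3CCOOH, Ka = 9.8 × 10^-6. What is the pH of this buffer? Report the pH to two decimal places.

pKa = −log(9.8 × 10^-6) = 5.009
Henderson–Hasselbalch: pH = pKa + log([(CH3)3CCOO-]/[(CH3)3CCOOH]) = 5.009 + log(0.017/0.076)
pH = 5.009 + (-0.650) = 4.36

pH = 4.36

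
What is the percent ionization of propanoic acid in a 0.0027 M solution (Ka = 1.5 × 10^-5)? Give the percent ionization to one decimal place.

CH3CH2COOH ⇌ CH3CH2COO- + H+; let x = [H+] at equilibrium.
Ka = x²/(C₀ − x); solving the quadratic gives x = 1.94 × 10^-4 M.
% ionization = x/C₀ × 100% = 1.94 × 10^-4/0.0027 × 100% = 7.2%

7.2%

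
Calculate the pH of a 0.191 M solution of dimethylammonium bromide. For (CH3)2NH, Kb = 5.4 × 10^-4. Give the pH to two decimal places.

pH = 5.73

(CH3)2NH2+ is the conjugate acid of the weak base (CH3)2NH.
Ka = Kw/Kb = 1.0×10^-14 / 5.4 × 10^-4 = 1.85 × 10^-11
From the ICE table, Ka = [H+]²/(0.191 − [H+]) = 1.85 × 10^-11.
Since Ka ≪ C₀, [H+] ≈ √(Ka·C₀) = 1.88 × 10^-6 M.
Check: 0.00098% ionized — well under 5%, approximation valid.
pH = −log[H+] = −log(1.88 × 10^-6) = 5.73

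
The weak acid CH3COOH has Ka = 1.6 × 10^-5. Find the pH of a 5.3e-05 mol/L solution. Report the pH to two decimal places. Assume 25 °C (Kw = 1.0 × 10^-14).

pH = 4.65

CH3COOH ⇌ CH3COO- + H+
Ka = x²/(5.3e-05 − x) = 1.6 × 10^-5
The 5% rule fails; solving x² + Ka·x − Ka·C₀ = 0 exactly:
x = (−Ka + √(Ka² + 4·Ka·C₀))/2 = 2.22 × 10^-5 M
pH = −log[H+] = −log(2.22 × 10^-5) = 4.65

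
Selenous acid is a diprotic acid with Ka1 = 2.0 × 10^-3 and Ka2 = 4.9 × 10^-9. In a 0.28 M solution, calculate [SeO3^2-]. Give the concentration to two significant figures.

4.9 × 10^-9 M

First ionization gives [H+] ≈ [HSeO3-] = 2.27 × 10^-2 M.
Second step: Ka2 = [H+][SeO3^2-]/[HSeO3-] ≈ [SeO3^2-] (since [H+] ≈ [HSeO3-]).
So [SeO3^2-] ≈ Ka2.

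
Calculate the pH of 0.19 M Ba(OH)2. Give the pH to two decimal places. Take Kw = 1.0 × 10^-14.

Ba(OH)2 is a strong base (each formula unit releases 2 OH-); [OH-] = 0.38 M.
pOH = -log(0.38) = 0.42
pH = 14.00 - 0.42 = 13.58

pH = 13.58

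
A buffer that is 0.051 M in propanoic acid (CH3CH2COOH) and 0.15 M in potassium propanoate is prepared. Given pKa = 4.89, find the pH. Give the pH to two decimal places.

pH = 5.36

pH = pKa + log([A⁻]/[HA]) = 4.89 + log(0.15/0.051)
pH = 4.89 + (+0.469) = 5.36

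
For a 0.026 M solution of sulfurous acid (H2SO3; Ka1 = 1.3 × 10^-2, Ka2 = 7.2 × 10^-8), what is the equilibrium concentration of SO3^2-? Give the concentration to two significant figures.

First ionization gives [H+] ≈ [HSO3-] = 1.30 × 10^-2 M.
Second step: Ka2 = [H+][SO3^2-]/[HSO3-] ≈ [SO3^2-] (since [H+] ≈ [HSO3-]).
So [SO3^2-] ≈ Ka2.

7.2 × 10^-8 M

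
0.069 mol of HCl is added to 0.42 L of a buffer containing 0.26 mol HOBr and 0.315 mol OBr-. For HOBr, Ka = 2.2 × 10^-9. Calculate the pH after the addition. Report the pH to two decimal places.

Added H+ converts OBr- to HOBr: HOBr → 0.329 mol, OBr- → 0.246 mol.
pKa = −log(2.2 × 10^-9) = 8.658
pH = pKa + log(n_OBr-/n_HOBr) = 8.658 + log(0.246/0.329) = 8.658 + (-0.126)

pH = 8.53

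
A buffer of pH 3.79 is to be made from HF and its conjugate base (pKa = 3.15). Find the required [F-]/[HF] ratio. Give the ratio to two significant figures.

ratio = 4.4

pH = pKa + log(r) ⇒ log(r) = 3.79 − 3.15 = +0.64
r = [F-]/[HF] = 10^(+0.64) = 4.37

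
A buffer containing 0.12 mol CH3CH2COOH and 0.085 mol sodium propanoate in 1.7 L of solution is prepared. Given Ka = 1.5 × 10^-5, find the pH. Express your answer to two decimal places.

pKa = −log(1.5 × 10^-5) = 4.824
Henderson–Hasselbalch: pH = pKa + log([CH3CH2COO-]/[CH3CH2COOH]) = 4.824 + log(0.085/0.12)
pH = 4.824 + (-0.150) = 4.67

pH = 4.67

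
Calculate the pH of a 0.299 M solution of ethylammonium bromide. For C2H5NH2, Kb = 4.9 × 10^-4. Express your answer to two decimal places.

C2H5NH3+ is the conjugate acid of the weak base C2H5NH2.
Ka = Kw/Kb = 1.0×10^-14 / 4.9 × 10^-4 = 2.04 × 10^-11
Ka = x²/(0.299 − x) = 2.04 × 10^-11
Since Ka ≪ C₀, x ≈ √(Ka·C₀) = 2.47 × 10^-6 M.
pH = −log(2.47 × 10^-6) = 5.61

pH = 5.61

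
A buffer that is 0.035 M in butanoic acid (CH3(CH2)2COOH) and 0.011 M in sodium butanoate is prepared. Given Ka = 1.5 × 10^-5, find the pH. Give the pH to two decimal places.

pKa = −log(1.5 × 10^-5) = 4.824
pH = pKa + log([A⁻]/[HA]) = 4.824 + log(0.011/0.035)
pH = 4.824 + (-0.503) = 4.32

pH = 4.32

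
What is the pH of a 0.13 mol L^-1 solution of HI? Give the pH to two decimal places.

HI is a strong acid and dissociates completely, so [H+] = 0.13 M.
pH = -log(0.13) = 0.89

pH = 0.89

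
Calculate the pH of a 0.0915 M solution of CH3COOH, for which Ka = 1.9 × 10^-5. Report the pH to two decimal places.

pH = 2.88

CH3COOH ⇌ CH3COO- + H+
From the ICE table, Ka = [H+]²/(0.0915 − [H+]) = 1.9 × 10^-5.
Since Ka ≪ C₀, [H+] ≈ √(Ka·C₀) = 1.32 × 10^-3 M.
Check: 1.4% ionized — well under 5%, approximation valid.
pH = −log(1.32 × 10^-3) = 2.88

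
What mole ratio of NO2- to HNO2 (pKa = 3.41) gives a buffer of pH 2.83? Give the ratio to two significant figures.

pH = pKa + log(r) ⇒ log(r) = 2.83 − 3.41 = -0.58
r = [NO2-]/[HNO2] = 10^(-0.58) = 0.263

ratio = 0.26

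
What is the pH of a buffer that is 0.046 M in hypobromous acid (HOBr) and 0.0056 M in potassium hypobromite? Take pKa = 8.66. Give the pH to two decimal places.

pH = 7.75

Henderson–Hasselbalch: pH = pKa + log([OBr-]/[HOBr]) = 8.66 + log(0.0056/0.046)
pH = 8.66 + (-0.915) = 7.75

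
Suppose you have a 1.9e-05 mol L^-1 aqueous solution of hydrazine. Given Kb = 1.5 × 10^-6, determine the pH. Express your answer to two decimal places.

pH = 8.67

N2H4 + H2O ⇌ N2H5+ + OH-
Kb = [OH-]²/(1.9e-05 − [OH-]) = 1.5 × 10^-6
Here C₀/Kb ≈ 12.7, so the small-[OH-] approximation fails. Use the quadratic:
[OH-] = (−Kb + √(Kb² + 4·Kb·C₀))/2 = 4.64 × 10^-6 M
pOH = 5.33, so pH = 14.00 − pOH = 8.67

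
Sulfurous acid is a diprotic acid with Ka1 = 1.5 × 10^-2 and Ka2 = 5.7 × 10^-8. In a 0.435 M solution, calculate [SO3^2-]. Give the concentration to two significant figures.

5.7 × 10^-8 M

First ionization gives [H+] ≈ [HSO3-] = 7.36 × 10^-2 M.
Second step: Ka2 = [H+][SO3^2-]/[HSO3-] ≈ [SO3^2-] (since [H+] ≈ [HSO3-]).
So [SO3^2-] ≈ Ka2.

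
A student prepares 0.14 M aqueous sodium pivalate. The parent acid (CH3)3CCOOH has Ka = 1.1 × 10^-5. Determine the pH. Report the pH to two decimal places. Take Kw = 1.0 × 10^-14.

(CH3)3CCOO- is the conjugate base of the weak acid (CH3)3CCOOH.
Kb = Kw/Ka = 1.0×10^-14 / 1.1 × 10^-5 = 9.09 × 10^-10
From the ICE table, Kb = [OH-]²/(0.14 − [OH-]) = 9.09 × 10^-10.
Since Kb ≪ C₀, [OH-] ≈ √(Kb·C₀) = 1.13 × 10^-5 M.
pOH = 4.95, so pH = 14.00 − pOH = 9.05

pH = 9.05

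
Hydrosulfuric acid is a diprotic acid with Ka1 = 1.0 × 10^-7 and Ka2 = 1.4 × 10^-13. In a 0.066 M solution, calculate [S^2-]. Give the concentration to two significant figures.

1.4 × 10^-13 M

First ionization gives [H+] ≈ [HS-] = 8.12 × 10^-5 M.
Second step: Ka2 = [H+][S^2-]/[HS-] ≈ [S^2-] (since [H+] ≈ [HS-]).
So [S^2-] ≈ Ka2.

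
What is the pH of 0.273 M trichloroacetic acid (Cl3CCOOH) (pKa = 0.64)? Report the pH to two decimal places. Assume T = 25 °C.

pH = 0.79

Cl3CCOOH ⇌ Cl3CCOO- + H+
Ka = 10^(−0.64) = 2.29 × 10^-1
Let x = [H+] at equilibrium. Ka = x²/(0.273 − x).
The 5% rule fails; solving x² + Ka·x − Ka·C₀ = 0 exactly:
x = [−0.229 + √(0.229² + 0.25)]/2 = 1.61 × 10^-1 M
pH = −log(1.61 × 10^-1) = 0.79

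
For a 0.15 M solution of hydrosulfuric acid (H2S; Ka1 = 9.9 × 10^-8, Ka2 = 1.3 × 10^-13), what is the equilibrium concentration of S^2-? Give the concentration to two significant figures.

1.3 × 10^-13 M

First ionization gives [H+] ≈ [HS-] = 1.22 × 10^-4 M.
Second step: Ka2 = [H+][S^2-]/[HS-] ≈ [S^2-] (since [H+] ≈ [HS-]).
So [S^2-] ≈ Ka2.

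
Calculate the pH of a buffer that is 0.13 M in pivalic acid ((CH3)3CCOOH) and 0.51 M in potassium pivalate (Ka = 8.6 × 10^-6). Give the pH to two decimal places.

pH = 5.66

pKa = −log(8.6 × 10^-6) = 5.066
Using pH = pKa + log([base]/[acid]) with [base]/[acid] = 0.51/0.13:
pH = 5.066 + (+0.594) = 5.66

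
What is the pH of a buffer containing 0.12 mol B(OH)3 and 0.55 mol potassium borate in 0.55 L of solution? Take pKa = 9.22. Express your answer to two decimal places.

pH = 9.88

Using pH = pKa + log([base]/[acid]) with [base]/[acid] = 0.55/0.12:
pH = 9.22 + (+0.661) = 9.88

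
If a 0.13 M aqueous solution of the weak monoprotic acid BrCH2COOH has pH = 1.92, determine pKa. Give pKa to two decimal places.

pKa = 2.91

[H+] = 10^(-1.92) = 1.20 × 10^-2 M
At equilibrium [HA] = 0.13 − 1.20 × 10^-2 = 1.18 × 10^-1 M
Ka = [H+][A-]/[HA] = (1.20 × 10^-2)² / 1.18 × 10^-1 = 1.22 × 10^-3
pKa = -log(1.22 × 10^-3) = 2.91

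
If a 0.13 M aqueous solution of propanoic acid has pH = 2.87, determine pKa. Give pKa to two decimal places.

[H+] = 10^(-2.87) = 1.35 × 10^-3 M
At equilibrium [HA] = 0.13 − 1.35 × 10^-3 = 1.29 × 10^-1 M
Ka = [H+][A-]/[HA] = (1.35 × 10^-3)² / 1.29 × 10^-1 = 1.41 × 10^-5
pKa = -log(1.41 × 10^-5) = 4.85

pKa = 4.85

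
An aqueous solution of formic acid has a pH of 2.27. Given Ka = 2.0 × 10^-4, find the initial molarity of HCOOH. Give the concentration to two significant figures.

[H+] = 10^(-2.27) = 5.37 × 10^-3 M = x
Ka = x²/(C₀ − x) ⇒ C₀ = x + x²/Ka
C₀ = 5.37 × 10^-3 + (5.37 × 10^-3)²/(2.0 × 10^-4) = 1.50 × 10^-1 M

C₀ = 1.5 × 10^-1 M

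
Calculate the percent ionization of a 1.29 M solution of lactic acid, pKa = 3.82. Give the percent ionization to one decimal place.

CH3CH(OH)COOH ⇌ CH3CH(OH)COO- + H+; let x = [H+] at equilibrium.
Ka = 10^(−3.82) = 1.51 × 10^-4
x ≈ √(Ka·C₀) = √(1.51 × 10^-4 × 1.29) = 1.40 × 10^-2 M
% ionization = x/C₀ × 100% = 1.40 × 10^-2/1.29 × 100% = 1.1%

1.1%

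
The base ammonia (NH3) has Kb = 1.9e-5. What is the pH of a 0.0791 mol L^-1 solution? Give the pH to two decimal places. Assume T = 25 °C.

pH = 11.09

NH3 + H2O ⇌ NH4+ + OH-
Let x = [OH-] at equilibrium. Kb = x²/(0.0791 − x).
Since Kb ≪ C₀, x ≈ √(Kb·C₀) = 1.23 × 10^-3 M.
Check: 1.5% ionized — well under 5%, approximation valid.
pOH = −log(1.23 × 10^-3) = 2.91; pH = 14.00 − 2.91 = 11.09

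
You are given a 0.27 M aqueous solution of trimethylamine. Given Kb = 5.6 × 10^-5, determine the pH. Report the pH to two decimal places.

pH = 11.59

(CH3)3N + H2O ⇌ (CH3)3NH+ + OH-
From the ICE table, Kb = [OH-]²/(0.27 − [OH-]) = 5.6 × 10^-5.
Neglecting [OH-] in the denominator: [OH-] = √(5.6 × 10^-5 × 0.27) = 3.89 × 10^-3 M
pOH = −log(3.89 × 10^-3) = 2.41; pH = 14.00 − 2.41 = 11.59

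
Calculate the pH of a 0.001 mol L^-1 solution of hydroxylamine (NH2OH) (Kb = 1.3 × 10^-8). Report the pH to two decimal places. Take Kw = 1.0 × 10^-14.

NH2OH + H2O ⇌ NH3OH+ + OH-
Kb = [OH-]²/(0.001 − [OH-]) = 1.3 × 10^-8
Since Kb ≪ C₀, [OH-] ≈ √(Kb·C₀) = 3.61 × 10^-6 M.
Check: 0.36% ionized — well under 5%, approximation valid.
pOH = −log(3.61 × 10^-6) = 5.44; pH = 14.00 − 5.44 = 8.56

pH = 8.56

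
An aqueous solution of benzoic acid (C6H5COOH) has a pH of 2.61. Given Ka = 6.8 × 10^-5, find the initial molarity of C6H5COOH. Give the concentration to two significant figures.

[H+] = 10^(-2.61) = 2.45 × 10^-3 M = x
Ka = x²/(C₀ − x) ⇒ C₀ = x + x²/Ka
C₀ = 2.45 × 10^-3 + (2.45 × 10^-3)²/(6.8 × 10^-5) = 9.07 × 10^-2 M

C₀ = 9.1 × 10^-2 M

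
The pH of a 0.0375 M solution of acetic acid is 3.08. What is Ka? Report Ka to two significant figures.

Ka = 1.9 × 10^-5

[H+] = 10^(-3.08) = 8.32 × 10^-4 M
At equilibrium [HA] = 0.0375 − 8.32 × 10^-4 = 3.67 × 10^-2 M
Ka = [H+][A-]/[HA] = (8.32 × 10^-4)² / 3.67 × 10^-2 = 1.9 × 10^-5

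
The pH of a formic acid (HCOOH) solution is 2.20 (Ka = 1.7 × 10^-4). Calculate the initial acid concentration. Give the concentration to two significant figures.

C₀ = 2.4 × 10^-1 M

[H+] = 10^(-2.20) = 6.31 × 10^-3 M = x
Ka = x²/(C₀ − x) ⇒ C₀ = x + x²/Ka
C₀ = 6.31 × 10^-3 + (6.31 × 10^-3)²/(1.7 × 10^-4) = 2.41 × 10^-1 M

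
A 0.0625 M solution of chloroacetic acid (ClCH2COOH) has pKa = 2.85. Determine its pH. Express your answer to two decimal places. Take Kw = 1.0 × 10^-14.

pH = 2.06

ClCH2COOH ⇌ ClCH2COO- + H+
Ka = 10^(−2.85) = 1.41 × 10^-3
Let x = [H+] at equilibrium. Ka = x²/(0.0625 − x).
x is not negligible relative to C₀; solve x² + 0.00141·x − 8.81e-05 = 0.
x = (−Ka + √(Ka² + 4·Ka·C₀))/2 = 8.71 × 10^-3 M
pH = −log[H+] = −log(8.71 × 10^-3) = 2.06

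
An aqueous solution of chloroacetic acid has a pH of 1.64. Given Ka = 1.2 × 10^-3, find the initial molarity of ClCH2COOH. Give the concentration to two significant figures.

C₀ = 4.6 × 10^-1 M

[H+] = 10^(-1.64) = 2.29 × 10^-2 M = x
Ka = x²/(C₀ − x) ⇒ C₀ = x + x²/Ka
C₀ = 2.29 × 10^-2 + (2.29 × 10^-2)²/(1.2 × 10^-3) = 4.60 × 10^-1 M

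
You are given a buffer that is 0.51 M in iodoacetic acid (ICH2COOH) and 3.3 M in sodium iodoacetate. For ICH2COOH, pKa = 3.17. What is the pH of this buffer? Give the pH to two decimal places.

Henderson–Hasselbalch: pH = pKa + log([ICH2COO-]/[ICH2COOH]) = 3.17 + log(3.3/0.51)
pH = 3.17 + (+0.811) = 3.98

pH = 3.98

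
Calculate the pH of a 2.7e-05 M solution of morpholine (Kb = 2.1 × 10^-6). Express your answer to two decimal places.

C4H8ONH + H2O ⇌ C4H8ONH2+ + OH-
Kb = [OH-]²/(2.7e-05 − [OH-]) = 2.1 × 10^-6
[OH-] is not negligible relative to C₀; solve [OH-]² + 2.1e-06·[OH-] − 5.67e-11 = 0.
[OH-] = [−2.1e-06 + √(2.1e-06² + 2.27e-10)]/2 = 6.55 × 10^-6 M
pOH = −log(6.55 × 10^-6) = 5.18; pH = 14.00 − 5.18 = 8.82

pH = 8.82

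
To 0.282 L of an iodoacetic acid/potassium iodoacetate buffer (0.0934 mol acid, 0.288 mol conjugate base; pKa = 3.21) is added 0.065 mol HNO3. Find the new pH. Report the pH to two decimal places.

pH = 3.36

After neutralization: n(ICH2COOH) = 0.158 mol, n(ICH2COO-) = 0.223 mol.
pH = pKa + log(n_ICH2COO-/n_ICH2COOH) = 3.21 + log(0.223/0.158) = 3.21 + (+0.150)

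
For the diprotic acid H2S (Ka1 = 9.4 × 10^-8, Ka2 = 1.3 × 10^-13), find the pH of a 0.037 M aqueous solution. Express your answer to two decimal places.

pH = 4.23

Since Ka1 ≫ Ka2, the first ionization dominates [H+].
Ka1 = x²/(0.037 − x) = 9.4 × 10^-8
x ≈ √(9.4 × 10^-8 × 0.037) = 5.90 × 10^-5 M
pH = −log(5.90 × 10^-5) = 4.23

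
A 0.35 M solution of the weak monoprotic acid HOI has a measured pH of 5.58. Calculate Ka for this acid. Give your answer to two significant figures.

Ka = 2.0 × 10^-11

[H+] = 10^(-5.58) = 2.63 × 10^-6 M
At equilibrium [HA] = 0.35 − 2.63 × 10^-6 = 3.50 × 10^-1 M
Ka = [H+][A-]/[HA] = (2.63 × 10^-6)² / 3.50 × 10^-1 = 2.0 × 10^-11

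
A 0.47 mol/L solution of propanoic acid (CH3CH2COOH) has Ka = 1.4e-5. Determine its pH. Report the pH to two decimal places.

CH3CH2COOH ⇌ CH3CH2COO- + H+
From the ICE table, Ka = x²/(0.47 − x) = 1.4 × 10^-5.
Since Ka ≪ C₀, x ≈ √(Ka·C₀) = 2.57 × 10^-3 M.
pH = −log(2.57 × 10^-3) = 2.59

pH = 2.59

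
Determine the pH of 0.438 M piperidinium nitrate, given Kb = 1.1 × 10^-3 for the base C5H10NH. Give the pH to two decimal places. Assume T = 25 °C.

C5H10NH2+ is the conjugate acid of the weak base C5H10NH.
Ka = Kw/Kb = 1.0×10^-14 / 1.1 × 10^-3 = 9.09 × 10^-12
Ka = [H+]²/(0.438 − [H+]) = 9.09 × 10^-12
Neglecting [H+] in the denominator: [H+] = √(9.09 × 10^-12 × 0.438) = 2.00 × 10^-6 M
pH = −log(2.00 × 10^-6) = 5.70

pH = 5.70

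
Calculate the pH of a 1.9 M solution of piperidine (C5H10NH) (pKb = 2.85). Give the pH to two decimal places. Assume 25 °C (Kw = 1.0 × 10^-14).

pH = 12.71

C5H10NH + H2O ⇌ C5H10NH2+ + OH-
Kb = 10^(−2.85) = 1.41 × 10^-3
From the ICE table, Kb = [OH-]²/(1.9 − [OH-]) = 1.41 × 10^-3.
Since Kb ≪ C₀, [OH-] ≈ √(Kb·C₀) = 5.18 × 10^-2 M.
Check: 2.7% ionized — well under 5%, approximation valid.
pOH = 1.29, so pH = 14.00 − pOH = 12.71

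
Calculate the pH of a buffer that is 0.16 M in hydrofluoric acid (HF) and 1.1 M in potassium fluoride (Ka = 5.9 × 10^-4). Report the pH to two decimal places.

pKa = −log(5.9 × 10^-4) = 3.229
Henderson–Hasselbalch: pH = pKa + log([F-]/[HF]) = 3.229 + log(1.1/0.16)
pH = 3.229 + (+0.837) = 4.07

pH = 4.07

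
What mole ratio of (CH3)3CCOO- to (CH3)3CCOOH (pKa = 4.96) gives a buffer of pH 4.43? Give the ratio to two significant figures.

ratio = 0.30

pH = pKa + log(r) ⇒ log(r) = 4.43 − 4.96 = -0.53
r = [(CH3)3CCOO-]/[(CH3)3CCOOH] = 10^(-0.53) = 0.295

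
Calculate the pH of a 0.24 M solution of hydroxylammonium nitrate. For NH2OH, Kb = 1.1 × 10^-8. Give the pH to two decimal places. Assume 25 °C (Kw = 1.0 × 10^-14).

NH3OH+ is the conjugate acid of the weak base NH2OH.
Ka = Kw/Kb = 1.0×10^-14 / 1.1 × 10^-8 = 9.09 × 10^-7
Ka = x²/(0.24 − x) = 9.09 × 10^-7
Since Ka ≪ C₀, x ≈ √(Ka·C₀) = 4.67 × 10^-4 M.
pH = −log[H+] = −log(4.67 × 10^-4) = 3.33

pH = 3.33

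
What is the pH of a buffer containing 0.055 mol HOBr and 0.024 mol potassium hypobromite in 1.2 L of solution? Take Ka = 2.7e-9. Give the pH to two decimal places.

pKa = −log(2.7 × 10^-9) = 8.569
Using pH = pKa + log([base]/[acid]) with [base]/[acid] = 0.024/0.055:
pH = 8.569 + (-0.360) = 8.21

pH = 8.21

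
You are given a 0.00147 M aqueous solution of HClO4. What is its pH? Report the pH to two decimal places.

pH = 2.83

HClO4 is a strong acid and dissociates completely, so [H+] = 0.00147 M.
pH = -log(0.00147) = 2.83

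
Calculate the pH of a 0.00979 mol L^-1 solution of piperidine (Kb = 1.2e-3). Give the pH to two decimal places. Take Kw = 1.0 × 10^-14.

C5H10NH + H2O ⇌ C5H10NH2+ + OH-
From the ICE table, Kb = [OH-]²/(0.00979 − [OH-]) = 1.2 × 10^-3.
The 5% rule fails; solving [OH-]² + Kb·[OH-] − Kb·C₀ = 0 exactly:
[OH-] = [−0.0012 + √(0.0012² + 4.7e-05)]/2 = 2.88 × 10^-3 M
pOH = −log(2.88 × 10^-3) = 2.54; pH = 14.00 − 2.54 = 11.46

pH = 11.46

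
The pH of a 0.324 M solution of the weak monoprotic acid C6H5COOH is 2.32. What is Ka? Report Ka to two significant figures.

[H+] = 10^(-2.32) = 4.79 × 10^-3 M
At equilibrium [HA] = 0.324 − 4.79 × 10^-3 = 3.19 × 10^-1 M
Ka = [H+][A-]/[HA] = (4.79 × 10^-3)² / 3.19 × 10^-1 = 7.2 × 10^-5

Ka = 7.2 × 10^-5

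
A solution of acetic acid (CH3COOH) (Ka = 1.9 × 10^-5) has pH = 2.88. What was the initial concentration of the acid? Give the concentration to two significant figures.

[H+] = 10^(-2.88) = 1.32 × 10^-3 M = x
Ka = x²/(C₀ − x) ⇒ C₀ = x + x²/Ka
C₀ = 1.32 × 10^-3 + (1.32 × 10^-3)²/(1.9 × 10^-5) = 9.30 × 10^-2 M

C₀ = 9.3 × 10^-2 M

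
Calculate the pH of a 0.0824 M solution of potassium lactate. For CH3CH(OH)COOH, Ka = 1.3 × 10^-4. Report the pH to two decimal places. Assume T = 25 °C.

pH = 8.40

CH3CH(OH)COO- is the conjugate base of the weak acid CH3CH(OH)COOH.
Kb = Kw/Ka = 1.0×10^-14 / 1.3 × 10^-4 = 7.69 × 10^-11
Kb = [OH-]²/(0.0824 − [OH-]) = 7.69 × 10^-11
Since Kb ≪ C₀, [OH-] ≈ √(Kb·C₀) = 2.52 × 10^-6 M.
pOH = −log(2.52 × 10^-6) = 5.60; pH = 14.00 − 5.60 = 8.40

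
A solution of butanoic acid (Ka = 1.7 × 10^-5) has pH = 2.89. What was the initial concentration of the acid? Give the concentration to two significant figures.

[H+] = 10^(-2.89) = 1.29 × 10^-3 M = x
Ka = x²/(C₀ − x) ⇒ C₀ = x + x²/Ka
C₀ = 1.29 × 10^-3 + (1.29 × 10^-3)²/(1.7 × 10^-5) = 9.92 × 10^-2 M

C₀ = 9.9 × 10^-2 M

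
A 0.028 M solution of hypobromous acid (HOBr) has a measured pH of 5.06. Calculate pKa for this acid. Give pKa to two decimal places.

[H+] = 10^(-5.06) = 8.71 × 10^-6 M
At equilibrium [HA] = 0.028 − 8.71 × 10^-6 = 2.80 × 10^-2 M
Ka = [H+][A-]/[HA] = (8.71 × 10^-6)² / 2.80 × 10^-2 = 2.71 × 10^-9
pKa = -log(2.71 × 10^-9) = 8.57

pKa = 8.57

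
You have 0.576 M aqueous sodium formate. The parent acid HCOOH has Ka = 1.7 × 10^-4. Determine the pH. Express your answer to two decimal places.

pH = 8.76

HCOO- is the conjugate base of the weak acid HCOOH.
Kb = Kw/Ka = 1.0×10^-14 / 1.7 × 10^-4 = 5.88 × 10^-11
From the ICE table, Kb = [OH-]²/(0.576 − [OH-]) = 5.88 × 10^-11.
Assume [OH-] ≪ 0.576: [OH-] ≈ √(5.88 × 10^-11 × 0.576) = 5.82 × 10^-6 M
pOH = −log(5.82 × 10^-6) = 5.24; pH = 14.00 − 5.24 = 8.76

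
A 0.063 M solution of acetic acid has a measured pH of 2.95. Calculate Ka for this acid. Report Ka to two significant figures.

[H+] = 10^(-2.95) = 1.12 × 10^-3 M
At equilibrium [HA] = 0.063 − 1.12 × 10^-3 = 6.19 × 10^-2 M
Ka = [H+][A-]/[HA] = (1.12 × 10^-3)² / 6.19 × 10^-2 = 2.0 × 10^-5

Ka = 2.0 × 10^-5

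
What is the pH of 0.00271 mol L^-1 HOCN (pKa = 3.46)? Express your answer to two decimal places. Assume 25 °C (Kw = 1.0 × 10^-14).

pH = 3.09

HOCN ⇌ OCN- + H+
Ka = 10^(−3.46) = 3.47 × 10^-4
From the ICE table, Ka = x²/(0.00271 − x) = 3.47 × 10^-4.
Here C₀/Ka ≈ 7.81, so the small-x approximation fails. Use the quadratic:
x = [−0.000347 + √(0.000347² + 3.76e-06)]/2 = 8.12 × 10^-4 M
pH = −log(8.12 × 10^-4) = 3.09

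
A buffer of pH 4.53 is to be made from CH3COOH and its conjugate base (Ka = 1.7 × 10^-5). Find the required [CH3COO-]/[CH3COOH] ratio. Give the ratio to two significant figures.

pKa = -log(1.7 × 10^-5) = 4.770
pH = pKa + log(r) ⇒ log(r) = 4.53 − 4.770 = -0.240
r = [CH3COO-]/[CH3COOH] = 10^(-0.240) = 0.575

ratio = 0.58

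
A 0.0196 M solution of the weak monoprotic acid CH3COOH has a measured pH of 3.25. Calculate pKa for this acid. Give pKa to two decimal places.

[H+] = 10^(-3.25) = 5.62 × 10^-4 M
At equilibrium [HA] = 0.0196 − 5.62 × 10^-4 = 1.90 × 10^-2 M
Ka = [H+][A-]/[HA] = (5.62 × 10^-4)² / 1.90 × 10^-2 = 1.66 × 10^-5
pKa = -log(1.66 × 10^-5) = 4.78

pKa = 4.78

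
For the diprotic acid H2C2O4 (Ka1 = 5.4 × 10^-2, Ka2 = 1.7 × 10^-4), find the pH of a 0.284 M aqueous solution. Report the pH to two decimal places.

Ka1 ≫ Ka2, so treat the first dissociation as the only significant source of H+.
Ka1 = x²/(0.284 − x) = 5.4 × 10^-2
Solving the quadratic: x = (−Ka1 + √(Ka1² + 4·Ka1·C₀))/2 = 9.97 × 10^-2 M
pH = −log(9.97 × 10^-2) = 1.00

pH = 1.00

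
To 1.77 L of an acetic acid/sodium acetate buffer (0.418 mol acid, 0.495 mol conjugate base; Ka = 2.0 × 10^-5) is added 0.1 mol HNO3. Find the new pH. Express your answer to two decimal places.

After neutralization: n(CH3COOH) = 0.518 mol, n(CH3COO-) = 0.395 mol.
pKa = −log(2.0 × 10^-5) = 4.699
Henderson–Hasselbalch with mole ratio 0.395/0.518: pH = 4.699 + (-0.118)

pH = 4.58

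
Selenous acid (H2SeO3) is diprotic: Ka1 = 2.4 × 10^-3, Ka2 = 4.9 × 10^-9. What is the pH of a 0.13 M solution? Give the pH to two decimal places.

pH = 1.78

Ka1 ≫ Ka2, so treat the first dissociation as the only significant source of H+.
Ka1 = x²/(0.13 − x) = 2.4 × 10^-3
Solving the quadratic: x = (−Ka1 + √(Ka1² + 4·Ka1·C₀))/2 = 1.65 × 10^-2 M
pH = −log(1.65 × 10^-2) = 1.78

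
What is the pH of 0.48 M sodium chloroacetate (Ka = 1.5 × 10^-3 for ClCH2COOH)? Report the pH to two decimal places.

ClCH2COO- is the conjugate base of the weak acid ClCH2COOH.
Kb = Kw/Ka = 1.0×10^-14 / 1.5 × 10^-3 = 6.67 × 10^-12
Let x = [OH-] at equilibrium. Kb = x²/(0.48 − x).
Since Kb ≪ C₀, x ≈ √(Kb·C₀) = 1.79 × 10^-6 M.
(x/C₀ = 0.00037% < 5%, so the approximation holds.)
pOH = 5.75, so pH = 14.00 − pOH = 8.25

pH = 8.25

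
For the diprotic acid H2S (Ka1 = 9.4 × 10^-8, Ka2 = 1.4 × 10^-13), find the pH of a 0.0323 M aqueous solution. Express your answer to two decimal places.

Since Ka1 ≫ Ka2, the first ionization dominates [H+].
Ka1 = x²/(0.0323 − x) = 9.4 × 10^-8
x ≈ √(9.4 × 10^-8 × 0.0323) = 5.51 × 10^-5 M
pH = −log(5.51 × 10^-5) = 4.26

pH = 4.26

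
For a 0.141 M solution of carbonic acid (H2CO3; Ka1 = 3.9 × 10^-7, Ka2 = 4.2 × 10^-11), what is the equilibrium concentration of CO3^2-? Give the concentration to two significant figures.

4.2 × 10^-11 M

First ionization gives [H+] ≈ [HCO3-] = 2.34 × 10^-4 M.
Second step: Ka2 = [H+][CO3^2-]/[HCO3-] ≈ [CO3^2-] (since [H+] ≈ [HCO3-]).
So [CO3^2-] ≈ Ka2.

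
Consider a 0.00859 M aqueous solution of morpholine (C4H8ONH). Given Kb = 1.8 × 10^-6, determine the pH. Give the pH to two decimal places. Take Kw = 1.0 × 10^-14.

C4H8ONH + H2O ⇌ C4H8ONH2+ + OH-
Kb = [OH-]²/(0.00859 − [OH-]) = 1.8 × 10^-6
Assume [OH-] ≪ 0.00859: [OH-] ≈ √(1.8 × 10^-6 × 0.00859) = 1.24 × 10^-4 M
pOH = −log(1.24 × 10^-4) = 3.91; pH = 14.00 − 3.91 = 10.09

pH = 10.09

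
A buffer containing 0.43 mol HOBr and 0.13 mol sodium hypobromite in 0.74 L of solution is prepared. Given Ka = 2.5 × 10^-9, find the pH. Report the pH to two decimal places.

pKa = −log(2.5 × 10^-9) = 8.602
Using pH = pKa + log([base]/[acid]) with [base]/[acid] = 0.13/0.43:
pH = 8.602 + (-0.520) = 8.08

pH = 8.08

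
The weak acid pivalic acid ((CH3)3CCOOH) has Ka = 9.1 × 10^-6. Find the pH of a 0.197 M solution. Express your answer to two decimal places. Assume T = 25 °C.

pH = 2.87

(CH3)3CCOOH ⇌ (CH3)3CCOO- + H+
Ka = [H+]²/(0.197 − [H+]) = 9.1 × 10^-6
Neglecting [H+] in the denominator: [H+] = √(9.1 × 10^-6 × 0.197) = 1.34 × 10^-3 M
pH = −log[H+] = −log(1.34 × 10^-3) = 2.87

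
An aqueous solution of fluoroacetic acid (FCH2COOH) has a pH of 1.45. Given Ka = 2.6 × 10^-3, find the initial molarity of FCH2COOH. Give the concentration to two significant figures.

[H+] = 10^(-1.45) = 3.55 × 10^-2 M = x
Ka = x²/(C₀ − x) ⇒ C₀ = x + x²/Ka
C₀ = 3.55 × 10^-2 + (3.55 × 10^-2)²/(2.6 × 10^-3) = 5.20 × 10^-1 M

C₀ = 5.2 × 10^-1 M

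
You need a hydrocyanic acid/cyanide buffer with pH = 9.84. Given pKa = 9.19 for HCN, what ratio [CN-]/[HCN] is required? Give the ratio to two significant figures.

pH = pKa + log(r) ⇒ log(r) = 9.84 − 9.19 = +0.65
r = [CN-]/[HCN] = 10^(+0.65) = 4.47

ratio = 4.5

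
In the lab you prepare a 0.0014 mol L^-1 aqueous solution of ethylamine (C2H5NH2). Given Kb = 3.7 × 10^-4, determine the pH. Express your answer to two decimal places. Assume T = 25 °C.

pH = 10.75

C2H5NH2 + H2O ⇌ C2H5NH3+ + OH-
Kb = [OH-]²/(0.0014 − [OH-]) = 3.7 × 10^-4
[OH-] is not negligible relative to C₀; solve [OH-]² + 0.00037·[OH-] − 5.18e-07 = 0.
[OH-] = (−Kb + √(Kb² + 4·Kb·C₀))/2 = 5.58 × 10^-4 M
pOH = 3.25, so pH = 14.00 − pOH = 10.75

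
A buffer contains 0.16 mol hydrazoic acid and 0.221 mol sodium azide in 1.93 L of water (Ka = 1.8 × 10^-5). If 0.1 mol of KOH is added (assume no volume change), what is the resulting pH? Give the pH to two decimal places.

pH = 5.47

OH- converts HN3 to N3-: HN3 → 0.06 mol, N3- → 0.321 mol.
pKa = −log(1.8 × 10^-5) = 4.745
pH = pKa + log([A⁻]/[HA]) = 4.745 + log(0.321/0.06) = 4.745 +0.728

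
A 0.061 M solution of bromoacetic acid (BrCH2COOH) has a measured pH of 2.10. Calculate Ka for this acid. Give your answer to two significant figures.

[H+] = 10^(-2.10) = 7.94 × 10^-3 M
At equilibrium [HA] = 0.061 − 7.94 × 10^-3 = 5.31 × 10^-2 M
Ka = [H+][A-]/[HA] = (7.94 × 10^-3)² / 5.31 × 10^-2 = 1.2 × 10^-3

Ka = 1.2 × 10^-3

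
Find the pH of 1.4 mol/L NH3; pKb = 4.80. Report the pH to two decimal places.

NH3 + H2O ⇌ NH4+ + OH-
Kb = 10^(−4.80) = 1.58 × 10^-5
From the ICE table, Kb = [OH-]²/(1.4 − [OH-]) = 1.58 × 10^-5.
Assume [OH-] ≪ 1.4: [OH-] ≈ √(1.58 × 10^-5 × 1.4) = 4.70 × 10^-3 M
Check: 0.34% ionized — well under 5%, approximation valid.
pOH = −log(4.70 × 10^-3) = 2.33; pH = 14.00 − 2.33 = 11.67

pH = 11.67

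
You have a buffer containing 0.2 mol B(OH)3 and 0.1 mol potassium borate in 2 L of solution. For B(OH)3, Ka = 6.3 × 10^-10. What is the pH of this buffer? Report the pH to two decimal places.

pH = 8.90

pKa = −log(6.3 × 10^-10) = 9.201
Using pH = pKa + log([base]/[acid]) with [base]/[acid] = 0.1/0.2:
pH = 9.201 + (-0.301) = 8.90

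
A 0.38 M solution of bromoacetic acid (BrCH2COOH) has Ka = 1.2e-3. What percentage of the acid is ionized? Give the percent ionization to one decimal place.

5.5%

BrCH2COOH ⇌ BrCH2COO- + H+; let x = [H+] at equilibrium.
Solve x² + 0.0012x − 0.000456 = 0 → x = 2.08 × 10^-2 M
Fraction ionized = 2.08 × 10^-2 / 0.38 = 0.0547 → 5.5%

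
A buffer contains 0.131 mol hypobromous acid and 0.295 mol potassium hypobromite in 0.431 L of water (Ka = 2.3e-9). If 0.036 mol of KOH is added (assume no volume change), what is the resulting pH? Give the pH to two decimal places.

pH = 9.18

OH- converts HOBr to OBr-: HOBr → 0.095 mol, OBr- → 0.331 mol.
pKa = −log(2.3 × 10^-9) = 8.638
pH = pKa + log([A⁻]/[HA]) = 8.638 + log(0.331/0.095) = 8.638 +0.542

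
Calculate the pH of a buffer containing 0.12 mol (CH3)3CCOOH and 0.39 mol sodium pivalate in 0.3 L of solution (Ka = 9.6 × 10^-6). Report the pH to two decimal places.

pKa = −log(9.6 × 10^-6) = 5.018
pH = pKa + log([A⁻]/[HA]) = 5.018 + log(0.39/0.12)
pH = 5.018 + (+0.512) = 5.53

pH = 5.53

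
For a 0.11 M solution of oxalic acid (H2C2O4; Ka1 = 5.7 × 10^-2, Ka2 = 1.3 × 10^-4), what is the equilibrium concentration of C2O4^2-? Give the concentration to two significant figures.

First ionization gives [H+] ≈ [HC2O4-] = 5.57 × 10^-2 M.
Second step: Ka2 = [H+][C2O4^2-]/[HC2O4-] ≈ [C2O4^2-] (since [H+] ≈ [HC2O4-]).
So [C2O4^2-] ≈ Ka2.

1.3 × 10^-4 M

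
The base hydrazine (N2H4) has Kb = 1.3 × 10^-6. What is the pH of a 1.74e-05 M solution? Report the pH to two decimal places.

N2H4 + H2O ⇌ N2H5+ + OH-
Kb = [OH-]²/(1.74e-05 − [OH-]) = 1.3 × 10^-6
The 5% rule fails; solving [OH-]² + Kb·[OH-] − Kb·C₀ = 0 exactly:
[OH-] = (−Kb + √(Kb² + 4·Kb·C₀))/2 = 4.15 × 10^-6 M
pOH = 5.38, so pH = 14.00 − pOH = 8.62

pH = 8.62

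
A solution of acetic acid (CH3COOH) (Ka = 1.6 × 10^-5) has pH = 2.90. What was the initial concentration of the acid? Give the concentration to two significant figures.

[H+] = 10^(-2.90) = 1.26 × 10^-3 M = x
Ka = x²/(C₀ − x) ⇒ C₀ = x + x²/Ka
C₀ = 1.26 × 10^-3 + (1.26 × 10^-3)²/(1.6 × 10^-5) = 1.00 × 10^-1 M

C₀ = 1.0 × 10^-1 M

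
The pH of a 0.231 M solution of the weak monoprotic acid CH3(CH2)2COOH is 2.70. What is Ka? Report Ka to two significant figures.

Ka = 1.7 × 10^-5

[H+] = 10^(-2.70) = 2.00 × 10^-3 M
At equilibrium [HA] = 0.231 − 2.00 × 10^-3 = 2.29 × 10^-1 M
Ka = [H+][A-]/[HA] = (2.00 × 10^-3)² / 2.29 × 10^-1 = 1.7 × 10^-5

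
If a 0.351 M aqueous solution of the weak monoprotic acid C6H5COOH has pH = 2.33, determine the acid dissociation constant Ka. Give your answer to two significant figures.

Ka = 6.3 × 10^-5

[H+] = 10^(-2.33) = 4.68 × 10^-3 M
At equilibrium [HA] = 0.351 − 4.68 × 10^-3 = 3.46 × 10^-1 M
Ka = [H+][A-]/[HA] = (4.68 × 10^-3)² / 3.46 × 10^-1 = 6.3 × 10^-5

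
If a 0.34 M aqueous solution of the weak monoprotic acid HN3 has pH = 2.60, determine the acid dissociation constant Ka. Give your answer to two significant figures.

[H+] = 10^(-2.60) = 2.51 × 10^-3 M
At equilibrium [HA] = 0.34 − 2.51 × 10^-3 = 3.37 × 10^-1 M
Ka = [H+][A-]/[HA] = (2.51 × 10^-3)² / 3.37 × 10^-1 = 1.9 × 10^-5

Ka = 1.9 × 10^-5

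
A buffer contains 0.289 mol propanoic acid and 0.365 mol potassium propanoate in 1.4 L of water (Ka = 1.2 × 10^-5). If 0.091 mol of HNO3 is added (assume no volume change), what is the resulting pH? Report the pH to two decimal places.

After neutralization: n(CH3CH2COOH) = 0.38 mol, n(CH3CH2COO-) = 0.274 mol.
pKa = −log(1.2 × 10^-5) = 4.921
pH = pKa + log([A⁻]/[HA]) = 4.921 + log(0.274/0.38) = 4.921 -0.142

pH = 4.78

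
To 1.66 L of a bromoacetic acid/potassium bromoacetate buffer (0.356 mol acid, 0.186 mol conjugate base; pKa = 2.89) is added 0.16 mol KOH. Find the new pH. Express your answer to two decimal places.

OH- converts BrCH2COOH to BrCH2COO-: BrCH2COOH → 0.196 mol, BrCH2COO- → 0.346 mol.
Henderson–Hasselbalch with mole ratio 0.346/0.196: pH = 2.89 + (+0.247)

pH = 3.14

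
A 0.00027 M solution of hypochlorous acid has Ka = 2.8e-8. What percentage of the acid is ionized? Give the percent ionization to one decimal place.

HOCl ⇌ OCl- + H+; let x = [H+] at equilibrium.
x ≈ √(Ka·C₀) = √(2.8 × 10^-8 × 0.00027) = 2.75 × 10^-6 M
% ionization = x/C₀ × 100% = 2.75 × 10^-6/0.00027 × 100% = 1.0%

1.0%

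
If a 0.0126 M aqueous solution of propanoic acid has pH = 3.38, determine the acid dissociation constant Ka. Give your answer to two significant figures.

Ka = 1.4 × 10^-5

[H+] = 10^(-3.38) = 4.17 × 10^-4 M
At equilibrium [HA] = 0.0126 − 4.17 × 10^-4 = 1.22 × 10^-2 M
Ka = [H+][A-]/[HA] = (4.17 × 10^-4)² / 1.22 × 10^-2 = 1.4 × 10^-5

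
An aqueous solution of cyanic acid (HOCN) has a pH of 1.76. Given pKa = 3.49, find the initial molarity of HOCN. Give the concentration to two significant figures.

C₀ = 9.5 × 10^-1 M

[H+] = 10^(-1.76) = 1.74 × 10^-2 M = x
Ka = 10^(−3.49) = 3.24 × 10^-4
Ka = x²/(C₀ − x) ⇒ C₀ = x + x²/Ka
C₀ = 1.74 × 10^-2 + (1.74 × 10^-2)²/(3.24 × 10^-4) = 9.52 × 10^-1 M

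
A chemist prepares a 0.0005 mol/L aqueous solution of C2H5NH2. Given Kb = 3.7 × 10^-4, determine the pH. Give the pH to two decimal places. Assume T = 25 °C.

pH = 10.45

C2H5NH2 + H2O ⇌ C2H5NH3+ + OH-
Kb = x²/(0.0005 − x) = 3.7 × 10^-4
Here C₀/Kb ≈ 1.35, so the small-x approximation fails. Use the quadratic:
x = (−Kb + √(Kb² + 4·Kb·C₀))/2 = 2.83 × 10^-4 M
pOH = 3.55, so pH = 14.00 − pOH = 10.45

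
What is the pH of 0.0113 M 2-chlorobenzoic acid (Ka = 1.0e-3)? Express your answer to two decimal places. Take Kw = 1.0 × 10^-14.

ClC6H4COOH ⇌ ClC6H4COO- + H+
From the ICE table, Ka = [H+]²/(0.0113 − [H+]) = 1.0 × 10^-3.
[H+] is not negligible relative to C₀; solve [H+]² + 0.001·[H+] − 1.13e-05 = 0.
[H+] = [−0.001 + √(0.001² + 4.52e-05)]/2 = 2.90 × 10^-3 M
pH = −log(2.90 × 10^-3) = 2.54

pH = 2.54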